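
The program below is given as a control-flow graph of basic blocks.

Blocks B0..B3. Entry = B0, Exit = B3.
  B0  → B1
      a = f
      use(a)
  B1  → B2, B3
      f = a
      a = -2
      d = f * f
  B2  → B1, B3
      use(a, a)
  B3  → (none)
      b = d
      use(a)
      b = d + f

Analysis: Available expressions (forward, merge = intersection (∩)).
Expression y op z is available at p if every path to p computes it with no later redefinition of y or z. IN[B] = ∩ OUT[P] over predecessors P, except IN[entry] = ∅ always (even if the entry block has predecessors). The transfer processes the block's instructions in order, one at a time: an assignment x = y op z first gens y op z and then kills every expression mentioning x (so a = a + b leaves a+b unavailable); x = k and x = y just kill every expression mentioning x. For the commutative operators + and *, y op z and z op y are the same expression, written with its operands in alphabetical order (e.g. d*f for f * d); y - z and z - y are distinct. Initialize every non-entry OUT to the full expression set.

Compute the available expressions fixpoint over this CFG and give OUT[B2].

Answer: {f*f}

Derivation:
Fixpoint table:
  B0: | IN={} | OUT={}
  B1: | IN={} | OUT={f*f}
  B2: | IN={f*f} | OUT={f*f}
  B3: | IN={f*f} | OUT={d+f, f*f}

Merge at B2: IN[B2] = OUT[B1] = {f*f}
Applying B2's transfer function to that IN value gives OUT[B2] (row B2 above).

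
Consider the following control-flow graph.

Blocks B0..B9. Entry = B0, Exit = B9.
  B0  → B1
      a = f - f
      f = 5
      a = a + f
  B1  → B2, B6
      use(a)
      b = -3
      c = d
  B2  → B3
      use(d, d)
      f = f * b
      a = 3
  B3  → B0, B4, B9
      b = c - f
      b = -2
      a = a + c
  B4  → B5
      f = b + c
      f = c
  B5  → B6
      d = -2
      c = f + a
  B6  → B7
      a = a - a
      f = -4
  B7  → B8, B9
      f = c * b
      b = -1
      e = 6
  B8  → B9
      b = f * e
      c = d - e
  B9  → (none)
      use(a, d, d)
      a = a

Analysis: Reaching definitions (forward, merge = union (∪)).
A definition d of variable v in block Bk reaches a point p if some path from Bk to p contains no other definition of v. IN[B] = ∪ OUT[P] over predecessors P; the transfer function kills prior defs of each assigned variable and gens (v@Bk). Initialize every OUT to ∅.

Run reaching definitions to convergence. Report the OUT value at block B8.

Fixpoint table:
  B0: | IN={a@B3, b@B3, c@B1, f@B2} | OUT={a@B0, b@B3, c@B1, f@B0}
  B1: | IN={a@B0, b@B3, c@B1, f@B0} | OUT={a@B0, b@B1, c@B1, f@B0}
  B2: | IN={a@B0, b@B1, c@B1, f@B0} | OUT={a@B2, b@B1, c@B1, f@B2}
  B3: | IN={a@B2, b@B1, c@B1, f@B2} | OUT={a@B3, b@B3, c@B1, f@B2}
  B4: | IN={a@B3, b@B3, c@B1, f@B2} | OUT={a@B3, b@B3, c@B1, f@B4}
  B5: | IN={a@B3, b@B3, c@B1, f@B4} | OUT={a@B3, b@B3, c@B5, d@B5, f@B4}
  B6: | IN={a@B0, a@B3, b@B1, b@B3, c@B1, c@B5, d@B5, f@B0, f@B4} | OUT={a@B6, b@B1, b@B3, c@B1, c@B5, d@B5, f@B6}
  B7: | IN={a@B6, b@B1, b@B3, c@B1, c@B5, d@B5, f@B6} | OUT={a@B6, b@B7, c@B1, c@B5, d@B5, e@B7, f@B7}
  B8: | IN={a@B6, b@B7, c@B1, c@B5, d@B5, e@B7, f@B7} | OUT={a@B6, b@B8, c@B8, d@B5, e@B7, f@B7}
  B9: | IN={a@B3, a@B6, b@B3, b@B7, b@B8, c@B1, c@B5, c@B8, d@B5, e@B7, f@B2, f@B7} | OUT={a@B9, b@B3, b@B7, b@B8, c@B1, c@B5, c@B8, d@B5, e@B7, f@B2, f@B7}

Merge at B8: IN[B8] = OUT[B7] = {a@B6, b@B7, c@B1, c@B5, d@B5, e@B7, f@B7}
Applying B8's transfer function to that IN value gives OUT[B8] (row B8 above).

Answer: {a@B6, b@B8, c@B8, d@B5, e@B7, f@B7}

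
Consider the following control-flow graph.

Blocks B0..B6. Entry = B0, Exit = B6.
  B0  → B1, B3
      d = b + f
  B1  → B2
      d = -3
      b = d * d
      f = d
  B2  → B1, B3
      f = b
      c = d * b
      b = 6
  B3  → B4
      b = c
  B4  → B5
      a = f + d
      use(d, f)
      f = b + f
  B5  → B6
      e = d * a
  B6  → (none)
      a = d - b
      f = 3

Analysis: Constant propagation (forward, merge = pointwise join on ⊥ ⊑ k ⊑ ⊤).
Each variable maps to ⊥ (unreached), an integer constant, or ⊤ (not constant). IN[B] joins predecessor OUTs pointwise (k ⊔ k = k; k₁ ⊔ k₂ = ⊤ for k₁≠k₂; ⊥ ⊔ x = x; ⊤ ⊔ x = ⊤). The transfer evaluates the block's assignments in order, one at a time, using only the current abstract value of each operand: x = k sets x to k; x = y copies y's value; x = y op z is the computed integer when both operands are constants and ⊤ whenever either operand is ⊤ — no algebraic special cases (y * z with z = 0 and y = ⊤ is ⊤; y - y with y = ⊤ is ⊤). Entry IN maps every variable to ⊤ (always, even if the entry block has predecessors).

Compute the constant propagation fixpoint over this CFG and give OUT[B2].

Fixpoint table:
  B0:   IN=(all ⊤)   OUT=(all ⊤)
  B1:   IN=(all ⊤)   OUT={b:9, d:-3, f:-3; rest ⊤}
  B2:   IN={b:9, d:-3, f:-3; rest ⊤}   OUT={b:6, c:-27, d:-3, f:9; rest ⊤}
  B3:   IN=(all ⊤)   OUT=(all ⊤)
  B4:   IN=(all ⊤)   OUT=(all ⊤)
  B5:   IN=(all ⊤)   OUT=(all ⊤)
  B6:   IN=(all ⊤)   OUT={f:3; rest ⊤}

Merge at B2: IN[B2] = OUT[B1] = {a: ⊤, b: 9, c: ⊤, d: -3, e: ⊤, f: -3}
Applying B2's transfer function to that IN value gives OUT[B2] (row B2 above).

Answer: {a: ⊤, b: 6, c: -27, d: -3, e: ⊤, f: 9}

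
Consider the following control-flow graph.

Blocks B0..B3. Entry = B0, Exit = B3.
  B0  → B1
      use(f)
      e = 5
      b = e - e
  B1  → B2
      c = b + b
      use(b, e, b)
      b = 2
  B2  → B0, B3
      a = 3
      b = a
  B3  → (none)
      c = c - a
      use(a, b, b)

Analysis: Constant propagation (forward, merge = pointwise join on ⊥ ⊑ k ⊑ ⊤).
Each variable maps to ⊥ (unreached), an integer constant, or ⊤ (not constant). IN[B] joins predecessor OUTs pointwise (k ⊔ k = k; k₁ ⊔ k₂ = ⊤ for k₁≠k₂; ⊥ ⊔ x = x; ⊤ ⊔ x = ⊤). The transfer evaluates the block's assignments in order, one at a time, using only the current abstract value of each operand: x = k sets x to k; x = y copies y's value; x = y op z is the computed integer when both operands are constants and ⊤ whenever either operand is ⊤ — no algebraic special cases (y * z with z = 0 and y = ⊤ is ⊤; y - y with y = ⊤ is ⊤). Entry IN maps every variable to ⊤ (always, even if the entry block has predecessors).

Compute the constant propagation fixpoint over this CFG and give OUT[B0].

Converged values:
  B0:  IN=(all ⊤)  OUT={b:0, e:5; rest ⊤}
  B1:  IN={b:0, e:5; rest ⊤}  OUT={b:2, c:0, e:5; rest ⊤}
  B2:  IN={b:2, c:0, e:5; rest ⊤}  OUT={a:3, b:3, c:0, e:5; rest ⊤}
  B3:  IN={a:3, b:3, c:0, e:5; rest ⊤}  OUT={a:3, b:3, c:-3, e:5; rest ⊤}

Merge at B0 (entry node, so the boundary value (all ⊤) is joined with the incoming edge(s)): IN[B0] = (all ⊤) ⊔ OUT[B2] = {a: ⊤, b: ⊤, c: ⊤, d: ⊤, e: ⊤, f: ⊤}
Applying B0's transfer function to that IN value gives OUT[B0] (row B0 above).

Answer: {a: ⊤, b: 0, c: ⊤, d: ⊤, e: 5, f: ⊤}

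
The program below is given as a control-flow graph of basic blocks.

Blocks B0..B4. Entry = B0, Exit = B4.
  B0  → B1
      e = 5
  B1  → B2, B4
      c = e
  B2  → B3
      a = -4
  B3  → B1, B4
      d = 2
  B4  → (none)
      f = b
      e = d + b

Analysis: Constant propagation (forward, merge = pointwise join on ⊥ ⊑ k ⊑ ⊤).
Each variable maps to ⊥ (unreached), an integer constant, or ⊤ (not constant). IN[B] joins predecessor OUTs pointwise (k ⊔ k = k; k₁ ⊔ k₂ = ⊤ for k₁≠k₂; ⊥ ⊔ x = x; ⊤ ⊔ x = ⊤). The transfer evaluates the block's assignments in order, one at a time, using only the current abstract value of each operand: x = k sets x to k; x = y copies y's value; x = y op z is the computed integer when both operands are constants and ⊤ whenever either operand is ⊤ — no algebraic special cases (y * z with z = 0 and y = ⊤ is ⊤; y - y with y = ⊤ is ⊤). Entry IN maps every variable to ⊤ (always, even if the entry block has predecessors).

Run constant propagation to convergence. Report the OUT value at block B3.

Per-block solution:
  B0:  IN=(all ⊤)  OUT={e:5; rest ⊤}
  B1:  IN={e:5; rest ⊤}  OUT={c:5, e:5; rest ⊤}
  B2:  IN={c:5, e:5; rest ⊤}  OUT={a:-4, c:5, e:5; rest ⊤}
  B3:  IN={a:-4, c:5, e:5; rest ⊤}  OUT={a:-4, c:5, d:2, e:5; rest ⊤}
  B4:  IN={c:5, e:5; rest ⊤}  OUT={c:5; rest ⊤}

Merge at B3: IN[B3] = OUT[B2] = {a: -4, b: ⊤, c: 5, d: ⊤, e: 5, f: ⊤}
Applying B3's transfer function to that IN value gives OUT[B3] (row B3 above).

Answer: {a: -4, b: ⊤, c: 5, d: 2, e: 5, f: ⊤}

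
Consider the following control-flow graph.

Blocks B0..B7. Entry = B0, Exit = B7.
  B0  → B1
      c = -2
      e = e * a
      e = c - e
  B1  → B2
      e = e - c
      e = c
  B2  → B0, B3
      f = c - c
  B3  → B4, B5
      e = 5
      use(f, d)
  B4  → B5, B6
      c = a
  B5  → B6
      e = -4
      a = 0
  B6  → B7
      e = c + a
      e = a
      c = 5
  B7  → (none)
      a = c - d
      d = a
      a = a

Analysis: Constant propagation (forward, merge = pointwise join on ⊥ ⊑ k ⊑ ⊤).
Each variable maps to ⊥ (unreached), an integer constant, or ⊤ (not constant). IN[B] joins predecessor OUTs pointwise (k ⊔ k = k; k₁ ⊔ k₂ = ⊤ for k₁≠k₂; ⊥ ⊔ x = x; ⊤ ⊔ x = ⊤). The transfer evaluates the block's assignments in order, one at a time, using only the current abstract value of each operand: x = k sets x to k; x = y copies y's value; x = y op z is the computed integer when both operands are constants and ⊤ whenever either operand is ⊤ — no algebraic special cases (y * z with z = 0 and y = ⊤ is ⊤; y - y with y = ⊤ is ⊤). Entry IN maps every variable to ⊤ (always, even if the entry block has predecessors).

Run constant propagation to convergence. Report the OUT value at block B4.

Per-block solution:
  B0: | IN=(all ⊤) | OUT={c:-2; rest ⊤}
  B1: | IN={c:-2; rest ⊤} | OUT={c:-2, e:-2; rest ⊤}
  B2: | IN={c:-2, e:-2; rest ⊤} | OUT={c:-2, e:-2, f:0; rest ⊤}
  B3: | IN={c:-2, e:-2, f:0; rest ⊤} | OUT={c:-2, e:5, f:0; rest ⊤}
  B4: | IN={c:-2, e:5, f:0; rest ⊤} | OUT={e:5, f:0; rest ⊤}
  B5: | IN={e:5, f:0; rest ⊤} | OUT={a:0, e:-4, f:0; rest ⊤}
  B6: | IN={f:0; rest ⊤} | OUT={c:5, f:0; rest ⊤}
  B7: | IN={c:5, f:0; rest ⊤} | OUT={c:5, f:0; rest ⊤}

Merge at B4: IN[B4] = OUT[B3] = {a: ⊤, b: ⊤, c: -2, d: ⊤, e: 5, f: 0}
Applying B4's transfer function to that IN value gives OUT[B4] (row B4 above).

Answer: {a: ⊤, b: ⊤, c: ⊤, d: ⊤, e: 5, f: 0}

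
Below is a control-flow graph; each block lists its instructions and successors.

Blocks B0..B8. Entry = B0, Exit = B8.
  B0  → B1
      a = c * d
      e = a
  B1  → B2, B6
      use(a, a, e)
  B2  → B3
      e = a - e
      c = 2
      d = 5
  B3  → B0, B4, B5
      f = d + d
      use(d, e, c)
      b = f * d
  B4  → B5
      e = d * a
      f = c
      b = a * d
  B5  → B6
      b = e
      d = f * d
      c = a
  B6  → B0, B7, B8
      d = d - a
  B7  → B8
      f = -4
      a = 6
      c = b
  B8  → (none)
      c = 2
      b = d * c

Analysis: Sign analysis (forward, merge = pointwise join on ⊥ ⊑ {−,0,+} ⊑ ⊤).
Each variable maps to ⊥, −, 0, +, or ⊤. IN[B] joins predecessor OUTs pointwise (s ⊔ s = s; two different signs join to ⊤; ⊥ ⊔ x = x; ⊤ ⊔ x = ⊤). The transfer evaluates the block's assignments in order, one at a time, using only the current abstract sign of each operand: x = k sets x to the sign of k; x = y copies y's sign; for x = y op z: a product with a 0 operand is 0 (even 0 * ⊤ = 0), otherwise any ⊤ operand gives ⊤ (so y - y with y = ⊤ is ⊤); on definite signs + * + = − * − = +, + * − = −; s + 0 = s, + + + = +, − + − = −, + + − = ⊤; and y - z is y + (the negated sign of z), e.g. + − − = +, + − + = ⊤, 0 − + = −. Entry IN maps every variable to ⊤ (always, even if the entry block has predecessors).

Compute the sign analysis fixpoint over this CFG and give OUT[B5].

Answer: {a: ⊤, b: ⊤, c: ⊤, d: +, e: ⊤, f: +}

Working:
Fixpoint table:
  B0:   IN=(all ⊤)   OUT=(all ⊤)
  B1:   IN=(all ⊤)   OUT=(all ⊤)
  B2:   IN=(all ⊤)   OUT={c:+, d:+; rest ⊤}
  B3:   IN={c:+, d:+; rest ⊤}   OUT={b:+, c:+, d:+, f:+; rest ⊤}
  B4:   IN={b:+, c:+, d:+, f:+; rest ⊤}   OUT={c:+, d:+, f:+; rest ⊤}
  B5:   IN={c:+, d:+, f:+; rest ⊤}   OUT={d:+, f:+; rest ⊤}
  B6:   IN=(all ⊤)   OUT=(all ⊤)
  B7:   IN=(all ⊤)   OUT={a:+, f:-; rest ⊤}
  B8:   IN=(all ⊤)   OUT={c:+; rest ⊤}

Merge at B5: IN[B5] = OUT[B3] ⊔ OUT[B4] = {a: ⊤, b: ⊤, c: +, d: +, e: ⊤, f: +}
Applying B5's transfer function to that IN value gives OUT[B5] (row B5 above).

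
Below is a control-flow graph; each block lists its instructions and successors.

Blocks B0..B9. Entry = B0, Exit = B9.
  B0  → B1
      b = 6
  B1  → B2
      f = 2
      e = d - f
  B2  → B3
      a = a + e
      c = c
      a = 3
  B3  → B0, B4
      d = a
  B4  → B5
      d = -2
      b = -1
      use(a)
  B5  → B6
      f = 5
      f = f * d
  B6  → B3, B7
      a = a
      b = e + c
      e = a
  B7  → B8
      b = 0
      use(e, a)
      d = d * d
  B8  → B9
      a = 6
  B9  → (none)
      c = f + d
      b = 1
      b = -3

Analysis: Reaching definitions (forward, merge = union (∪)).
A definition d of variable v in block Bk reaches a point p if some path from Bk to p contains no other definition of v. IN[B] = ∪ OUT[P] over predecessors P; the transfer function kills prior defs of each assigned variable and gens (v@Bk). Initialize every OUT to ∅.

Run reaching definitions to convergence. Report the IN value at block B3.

Answer: {a@B2, a@B6, b@B0, b@B6, c@B2, d@B3, d@B4, e@B1, e@B6, f@B1, f@B5}

Derivation:
Per-block solution:
  B0:   IN={a@B2, a@B6, b@B0, b@B6, c@B2, d@B3, e@B1, e@B6, f@B1, f@B5}   OUT={a@B2, a@B6, b@B0, c@B2, d@B3, e@B1, e@B6, f@B1, f@B5}
  B1:   IN={a@B2, a@B6, b@B0, c@B2, d@B3, e@B1, e@B6, f@B1, f@B5}   OUT={a@B2, a@B6, b@B0, c@B2, d@B3, e@B1, f@B1}
  B2:   IN={a@B2, a@B6, b@B0, c@B2, d@B3, e@B1, f@B1}   OUT={a@B2, b@B0, c@B2, d@B3, e@B1, f@B1}
  B3:   IN={a@B2, a@B6, b@B0, b@B6, c@B2, d@B3, d@B4, e@B1, e@B6, f@B1, f@B5}   OUT={a@B2, a@B6, b@B0, b@B6, c@B2, d@B3, e@B1, e@B6, f@B1, f@B5}
  B4:   IN={a@B2, a@B6, b@B0, b@B6, c@B2, d@B3, e@B1, e@B6, f@B1, f@B5}   OUT={a@B2, a@B6, b@B4, c@B2, d@B4, e@B1, e@B6, f@B1, f@B5}
  B5:   IN={a@B2, a@B6, b@B4, c@B2, d@B4, e@B1, e@B6, f@B1, f@B5}   OUT={a@B2, a@B6, b@B4, c@B2, d@B4, e@B1, e@B6, f@B5}
  B6:   IN={a@B2, a@B6, b@B4, c@B2, d@B4, e@B1, e@B6, f@B5}   OUT={a@B6, b@B6, c@B2, d@B4, e@B6, f@B5}
  B7:   IN={a@B6, b@B6, c@B2, d@B4, e@B6, f@B5}   OUT={a@B6, b@B7, c@B2, d@B7, e@B6, f@B5}
  B8:   IN={a@B6, b@B7, c@B2, d@B7, e@B6, f@B5}   OUT={a@B8, b@B7, c@B2, d@B7, e@B6, f@B5}
  B9:   IN={a@B8, b@B7, c@B2, d@B7, e@B6, f@B5}   OUT={a@B8, b@B9, c@B9, d@B7, e@B6, f@B5}

Merge at B3: IN[B3] = OUT[B2] ⊔ OUT[B6] = {a@B2, a@B6, b@B0, b@B6, c@B2, d@B3, d@B4, e@B1, e@B6, f@B1, f@B5}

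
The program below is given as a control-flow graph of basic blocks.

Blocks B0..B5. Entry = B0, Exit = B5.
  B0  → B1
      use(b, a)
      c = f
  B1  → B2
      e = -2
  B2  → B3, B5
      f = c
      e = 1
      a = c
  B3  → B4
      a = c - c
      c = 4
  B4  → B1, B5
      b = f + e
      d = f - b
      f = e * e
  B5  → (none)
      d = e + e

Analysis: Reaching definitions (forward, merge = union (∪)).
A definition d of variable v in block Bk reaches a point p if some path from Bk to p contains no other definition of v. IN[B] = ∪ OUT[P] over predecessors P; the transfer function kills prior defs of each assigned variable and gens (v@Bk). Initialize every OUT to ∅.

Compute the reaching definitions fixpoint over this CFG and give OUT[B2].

Answer: {a@B2, b@B4, c@B0, c@B3, d@B4, e@B2, f@B2}

Derivation:
Converged values:
  B0: | IN={} | OUT={c@B0}
  B1: | IN={a@B3, b@B4, c@B0, c@B3, d@B4, e@B2, f@B4} | OUT={a@B3, b@B4, c@B0, c@B3, d@B4, e@B1, f@B4}
  B2: | IN={a@B3, b@B4, c@B0, c@B3, d@B4, e@B1, f@B4} | OUT={a@B2, b@B4, c@B0, c@B3, d@B4, e@B2, f@B2}
  B3: | IN={a@B2, b@B4, c@B0, c@B3, d@B4, e@B2, f@B2} | OUT={a@B3, b@B4, c@B3, d@B4, e@B2, f@B2}
  B4: | IN={a@B3, b@B4, c@B3, d@B4, e@B2, f@B2} | OUT={a@B3, b@B4, c@B3, d@B4, e@B2, f@B4}
  B5: | IN={a@B2, a@B3, b@B4, c@B0, c@B3, d@B4, e@B2, f@B2, f@B4} | OUT={a@B2, a@B3, b@B4, c@B0, c@B3, d@B5, e@B2, f@B2, f@B4}

Merge at B2: IN[B2] = OUT[B1] = {a@B3, b@B4, c@B0, c@B3, d@B4, e@B1, f@B4}
Applying B2's transfer function to that IN value gives OUT[B2] (row B2 above).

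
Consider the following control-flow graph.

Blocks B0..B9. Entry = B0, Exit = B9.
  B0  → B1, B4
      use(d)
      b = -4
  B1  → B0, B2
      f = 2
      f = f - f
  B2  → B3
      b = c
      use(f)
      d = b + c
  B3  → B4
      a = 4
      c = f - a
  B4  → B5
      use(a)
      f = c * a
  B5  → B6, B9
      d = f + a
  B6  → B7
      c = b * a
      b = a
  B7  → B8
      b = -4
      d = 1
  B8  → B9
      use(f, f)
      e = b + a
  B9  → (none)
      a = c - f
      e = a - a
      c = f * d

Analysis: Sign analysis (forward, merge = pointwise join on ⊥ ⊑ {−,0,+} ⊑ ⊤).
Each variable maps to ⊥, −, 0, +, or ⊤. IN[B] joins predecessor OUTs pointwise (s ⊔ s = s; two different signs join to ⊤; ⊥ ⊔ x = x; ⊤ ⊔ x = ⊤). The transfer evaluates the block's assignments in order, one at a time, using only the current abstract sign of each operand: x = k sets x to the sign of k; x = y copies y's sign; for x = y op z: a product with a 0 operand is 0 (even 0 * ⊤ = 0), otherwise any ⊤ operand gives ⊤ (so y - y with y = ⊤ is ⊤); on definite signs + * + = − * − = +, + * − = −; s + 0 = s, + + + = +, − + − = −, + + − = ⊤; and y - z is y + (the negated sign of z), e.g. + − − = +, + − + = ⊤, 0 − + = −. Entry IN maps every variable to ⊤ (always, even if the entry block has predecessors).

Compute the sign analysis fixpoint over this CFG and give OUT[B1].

Answer: {a: ⊤, b: -, c: ⊤, d: ⊤, e: ⊤, f: ⊤}

Trace:
Per-block solution:
  B0:   IN=(all ⊤)   OUT={b:-; rest ⊤}
  B1:   IN={b:-; rest ⊤}   OUT={b:-; rest ⊤}
  B2:   IN={b:-; rest ⊤}   OUT=(all ⊤)
  B3:   IN=(all ⊤)   OUT={a:+; rest ⊤}
  B4:   IN=(all ⊤)   OUT=(all ⊤)
  B5:   IN=(all ⊤)   OUT=(all ⊤)
  B6:   IN=(all ⊤)   OUT=(all ⊤)
  B7:   IN=(all ⊤)   OUT={b:-, d:+; rest ⊤}
  B8:   IN={b:-, d:+; rest ⊤}   OUT={b:-, d:+; rest ⊤}
  B9:   IN=(all ⊤)   OUT=(all ⊤)

Merge at B1: IN[B1] = OUT[B0] = {a: ⊤, b: -, c: ⊤, d: ⊤, e: ⊤, f: ⊤}
Applying B1's transfer function to that IN value gives OUT[B1] (row B1 above).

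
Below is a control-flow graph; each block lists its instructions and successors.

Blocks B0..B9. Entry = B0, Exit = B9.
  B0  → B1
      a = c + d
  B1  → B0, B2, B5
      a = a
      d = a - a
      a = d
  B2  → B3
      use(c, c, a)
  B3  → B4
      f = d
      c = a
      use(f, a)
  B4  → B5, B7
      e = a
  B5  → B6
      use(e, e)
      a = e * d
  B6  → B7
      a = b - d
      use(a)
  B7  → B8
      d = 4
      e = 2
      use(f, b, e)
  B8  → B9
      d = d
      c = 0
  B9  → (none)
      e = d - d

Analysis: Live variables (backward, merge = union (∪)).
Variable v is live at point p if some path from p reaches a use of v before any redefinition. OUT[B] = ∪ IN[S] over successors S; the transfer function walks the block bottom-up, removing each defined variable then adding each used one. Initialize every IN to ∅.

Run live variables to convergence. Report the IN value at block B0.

Converged values:
  B0:  IN={b, c, d, e, f}  OUT={a, b, c, e, f}
  B1:  IN={a, b, c, e, f}  OUT={a, b, c, d, e, f}
  B2:  IN={a, b, c, d}  OUT={a, b, d}
  B3:  IN={a, b, d}  OUT={a, b, d, f}
  B4:  IN={a, b, d, f}  OUT={b, d, e, f}
  B5:  IN={b, d, e, f}  OUT={b, d, f}
  B6:  IN={b, d, f}  OUT={b, f}
  B7:  IN={b, f}  OUT={d}
  B8:  IN={d}  OUT={d}
  B9:  IN={d}  OUT={}

Merge at B0: OUT[B0] = IN[B1] = {a, b, c, e, f}
Applying B0's transfer function to that OUT value gives IN[B0] (row B0 above).

Answer: {b, c, d, e, f}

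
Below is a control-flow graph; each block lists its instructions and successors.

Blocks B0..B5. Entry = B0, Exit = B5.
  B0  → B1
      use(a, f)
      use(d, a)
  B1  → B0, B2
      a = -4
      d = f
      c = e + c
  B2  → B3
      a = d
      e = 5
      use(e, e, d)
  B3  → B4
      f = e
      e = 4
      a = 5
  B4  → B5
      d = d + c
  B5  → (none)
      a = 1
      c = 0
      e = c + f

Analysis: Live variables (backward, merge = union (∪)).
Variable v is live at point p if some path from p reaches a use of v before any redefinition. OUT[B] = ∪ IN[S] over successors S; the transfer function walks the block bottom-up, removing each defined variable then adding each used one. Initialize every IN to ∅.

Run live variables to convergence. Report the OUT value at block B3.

Answer: {c, d, f}

Working:
Converged values:
  B0:  IN={a, c, d, e, f}  OUT={c, e, f}
  B1:  IN={c, e, f}  OUT={a, c, d, e, f}
  B2:  IN={c, d}  OUT={c, d, e}
  B3:  IN={c, d, e}  OUT={c, d, f}
  B4:  IN={c, d, f}  OUT={f}
  B5:  IN={f}  OUT={}

Merge at B3: OUT[B3] = IN[B4] = {c, d, f}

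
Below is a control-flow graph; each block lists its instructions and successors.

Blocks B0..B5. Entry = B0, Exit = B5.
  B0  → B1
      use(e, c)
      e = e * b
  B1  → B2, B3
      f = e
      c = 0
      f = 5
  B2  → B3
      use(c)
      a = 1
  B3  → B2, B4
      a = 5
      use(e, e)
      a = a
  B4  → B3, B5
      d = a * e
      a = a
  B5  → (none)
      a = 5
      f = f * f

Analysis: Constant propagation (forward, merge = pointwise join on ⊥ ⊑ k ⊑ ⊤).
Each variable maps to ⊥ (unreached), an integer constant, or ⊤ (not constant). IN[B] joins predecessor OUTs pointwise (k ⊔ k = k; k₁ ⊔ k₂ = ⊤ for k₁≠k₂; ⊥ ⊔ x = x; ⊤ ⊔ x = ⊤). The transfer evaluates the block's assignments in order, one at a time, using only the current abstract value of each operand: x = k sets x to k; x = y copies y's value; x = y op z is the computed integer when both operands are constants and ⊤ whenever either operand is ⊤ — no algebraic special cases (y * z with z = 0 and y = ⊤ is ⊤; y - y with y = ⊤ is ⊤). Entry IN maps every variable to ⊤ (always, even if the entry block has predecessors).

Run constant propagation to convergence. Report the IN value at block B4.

Answer: {a: 5, b: ⊤, c: 0, d: ⊤, e: ⊤, f: 5}

Trace:
Per-block solution:
  B0:   IN=(all ⊤)   OUT=(all ⊤)
  B1:   IN=(all ⊤)   OUT={c:0, f:5; rest ⊤}
  B2:   IN={c:0, f:5; rest ⊤}   OUT={a:1, c:0, f:5; rest ⊤}
  B3:   IN={c:0, f:5; rest ⊤}   OUT={a:5, c:0, f:5; rest ⊤}
  B4:   IN={a:5, c:0, f:5; rest ⊤}   OUT={a:5, c:0, f:5; rest ⊤}
  B5:   IN={a:5, c:0, f:5; rest ⊤}   OUT={a:5, c:0, f:25; rest ⊤}

Merge at B4: IN[B4] = OUT[B3] = {a: 5, b: ⊤, c: 0, d: ⊤, e: ⊤, f: 5}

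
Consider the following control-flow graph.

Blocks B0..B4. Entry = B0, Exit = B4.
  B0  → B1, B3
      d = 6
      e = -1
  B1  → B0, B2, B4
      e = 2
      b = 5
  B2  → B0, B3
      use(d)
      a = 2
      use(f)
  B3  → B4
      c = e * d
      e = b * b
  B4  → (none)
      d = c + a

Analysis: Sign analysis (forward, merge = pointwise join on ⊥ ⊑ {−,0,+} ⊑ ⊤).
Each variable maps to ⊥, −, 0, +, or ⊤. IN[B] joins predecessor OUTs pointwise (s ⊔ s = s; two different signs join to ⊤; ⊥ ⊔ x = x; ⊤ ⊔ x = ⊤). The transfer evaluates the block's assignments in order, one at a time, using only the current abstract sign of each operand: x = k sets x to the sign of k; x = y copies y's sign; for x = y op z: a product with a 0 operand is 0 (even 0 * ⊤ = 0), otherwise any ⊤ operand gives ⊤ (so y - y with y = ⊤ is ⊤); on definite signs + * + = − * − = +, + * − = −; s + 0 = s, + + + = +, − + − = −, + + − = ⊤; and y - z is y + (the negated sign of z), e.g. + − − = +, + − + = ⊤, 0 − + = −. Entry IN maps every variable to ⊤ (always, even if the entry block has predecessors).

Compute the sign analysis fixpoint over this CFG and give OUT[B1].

Fixpoint table:
  B0:  IN=(all ⊤)  OUT={d:+, e:-; rest ⊤}
  B1:  IN={d:+, e:-; rest ⊤}  OUT={b:+, d:+, e:+; rest ⊤}
  B2:  IN={b:+, d:+, e:+; rest ⊤}  OUT={a:+, b:+, d:+, e:+; rest ⊤}
  B3:  IN={d:+; rest ⊤}  OUT={d:+; rest ⊤}
  B4:  IN={d:+; rest ⊤}  OUT=(all ⊤)

Merge at B1: IN[B1] = OUT[B0] = {a: ⊤, b: ⊤, c: ⊤, d: +, e: -, f: ⊤}
Applying B1's transfer function to that IN value gives OUT[B1] (row B1 above).

Answer: {a: ⊤, b: +, c: ⊤, d: +, e: +, f: ⊤}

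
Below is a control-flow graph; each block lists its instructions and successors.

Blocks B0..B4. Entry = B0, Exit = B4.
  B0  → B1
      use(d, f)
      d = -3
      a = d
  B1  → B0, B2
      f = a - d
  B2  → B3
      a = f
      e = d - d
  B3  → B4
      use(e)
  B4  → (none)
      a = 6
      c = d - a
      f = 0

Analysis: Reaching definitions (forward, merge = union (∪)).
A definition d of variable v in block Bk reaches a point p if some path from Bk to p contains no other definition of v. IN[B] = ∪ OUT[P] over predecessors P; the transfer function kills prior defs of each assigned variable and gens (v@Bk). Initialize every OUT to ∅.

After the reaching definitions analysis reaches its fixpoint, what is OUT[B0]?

Per-block solution:
  B0: | IN={a@B0, d@B0, f@B1} | OUT={a@B0, d@B0, f@B1}
  B1: | IN={a@B0, d@B0, f@B1} | OUT={a@B0, d@B0, f@B1}
  B2: | IN={a@B0, d@B0, f@B1} | OUT={a@B2, d@B0, e@B2, f@B1}
  B3: | IN={a@B2, d@B0, e@B2, f@B1} | OUT={a@B2, d@B0, e@B2, f@B1}
  B4: | IN={a@B2, d@B0, e@B2, f@B1} | OUT={a@B4, c@B4, d@B0, e@B2, f@B4}

Merge at B0 (entry node, so the boundary value {} is joined with the incoming edge(s)): IN[B0] = {} ⊔ OUT[B1] = {a@B0, d@B0, f@B1}
Applying B0's transfer function to that IN value gives OUT[B0] (row B0 above).

Answer: {a@B0, d@B0, f@B1}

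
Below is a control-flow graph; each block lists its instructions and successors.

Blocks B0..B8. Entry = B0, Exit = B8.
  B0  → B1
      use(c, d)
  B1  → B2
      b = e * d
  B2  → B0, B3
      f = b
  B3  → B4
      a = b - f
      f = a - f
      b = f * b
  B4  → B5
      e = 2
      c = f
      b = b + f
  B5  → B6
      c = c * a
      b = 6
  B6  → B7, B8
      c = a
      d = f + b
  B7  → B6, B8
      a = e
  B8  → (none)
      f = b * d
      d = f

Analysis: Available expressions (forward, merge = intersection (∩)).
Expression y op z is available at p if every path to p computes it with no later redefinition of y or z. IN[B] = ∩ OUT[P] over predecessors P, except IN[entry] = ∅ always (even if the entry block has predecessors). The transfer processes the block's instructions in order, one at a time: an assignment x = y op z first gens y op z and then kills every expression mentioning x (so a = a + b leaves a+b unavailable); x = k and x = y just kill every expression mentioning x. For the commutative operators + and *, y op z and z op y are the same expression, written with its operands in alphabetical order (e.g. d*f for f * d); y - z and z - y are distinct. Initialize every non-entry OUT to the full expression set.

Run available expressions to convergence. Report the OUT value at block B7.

Converged values:
  B0: | IN={} | OUT={}
  B1: | IN={} | OUT={d*e}
  B2: | IN={d*e} | OUT={d*e}
  B3: | IN={d*e} | OUT={d*e}
  B4: | IN={d*e} | OUT={}
  B5: | IN={} | OUT={}
  B6: | IN={} | OUT={b+f}
  B7: | IN={b+f} | OUT={b+f}
  B8: | IN={b+f} | OUT={}

Merge at B7: IN[B7] = OUT[B6] = {b+f}
Applying B7's transfer function to that IN value gives OUT[B7] (row B7 above).

Answer: {b+f}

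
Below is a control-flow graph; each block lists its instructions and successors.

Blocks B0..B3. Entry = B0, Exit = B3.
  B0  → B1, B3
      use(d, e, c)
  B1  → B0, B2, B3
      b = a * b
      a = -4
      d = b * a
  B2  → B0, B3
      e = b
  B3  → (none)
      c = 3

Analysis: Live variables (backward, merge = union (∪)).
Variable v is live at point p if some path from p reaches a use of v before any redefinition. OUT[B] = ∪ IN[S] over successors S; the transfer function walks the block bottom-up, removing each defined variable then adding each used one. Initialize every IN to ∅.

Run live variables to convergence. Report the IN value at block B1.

Answer: {a, b, c, e}

Derivation:
Fixpoint table:
  B0:   IN={a, b, c, d, e}   OUT={a, b, c, e}
  B1:   IN={a, b, c, e}   OUT={a, b, c, d, e}
  B2:   IN={a, b, c, d}   OUT={a, b, c, d, e}
  B3:   IN={}   OUT={}

Merge at B1: OUT[B1] = IN[B0] ⊔ IN[B2] ⊔ IN[B3] = {a, b, c, d, e}
Applying B1's transfer function to that OUT value gives IN[B1] (row B1 above).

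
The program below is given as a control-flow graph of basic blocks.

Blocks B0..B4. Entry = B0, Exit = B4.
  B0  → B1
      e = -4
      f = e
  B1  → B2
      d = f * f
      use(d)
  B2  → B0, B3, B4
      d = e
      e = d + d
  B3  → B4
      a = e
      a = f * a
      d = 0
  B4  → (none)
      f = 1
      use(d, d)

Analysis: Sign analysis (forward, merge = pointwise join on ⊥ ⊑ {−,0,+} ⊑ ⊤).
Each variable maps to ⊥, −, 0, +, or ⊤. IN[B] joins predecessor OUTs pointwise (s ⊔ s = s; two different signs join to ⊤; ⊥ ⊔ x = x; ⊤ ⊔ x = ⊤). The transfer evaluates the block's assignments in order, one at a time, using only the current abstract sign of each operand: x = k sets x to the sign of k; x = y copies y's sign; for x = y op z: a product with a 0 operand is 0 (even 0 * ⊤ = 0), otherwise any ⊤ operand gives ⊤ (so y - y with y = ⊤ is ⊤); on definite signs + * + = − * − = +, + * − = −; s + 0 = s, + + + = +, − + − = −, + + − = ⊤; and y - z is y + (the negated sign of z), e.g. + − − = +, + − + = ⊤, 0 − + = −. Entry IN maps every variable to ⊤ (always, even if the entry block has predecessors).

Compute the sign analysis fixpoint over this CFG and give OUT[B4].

Answer: {a: ⊤, b: ⊤, c: ⊤, d: ⊤, e: -, f: +}

Trace:
Per-block solution:
  B0: | IN=(all ⊤) | OUT={e:-, f:-; rest ⊤}
  B1: | IN={e:-, f:-; rest ⊤} | OUT={d:+, e:-, f:-; rest ⊤}
  B2: | IN={d:+, e:-, f:-; rest ⊤} | OUT={d:-, e:-, f:-; rest ⊤}
  B3: | IN={d:-, e:-, f:-; rest ⊤} | OUT={a:+, d:0, e:-, f:-; rest ⊤}
  B4: | IN={e:-, f:-; rest ⊤} | OUT={e:-, f:+; rest ⊤}

Merge at B4: IN[B4] = OUT[B2] ⊔ OUT[B3] = {a: ⊤, b: ⊤, c: ⊤, d: ⊤, e: -, f: -}
Applying B4's transfer function to that IN value gives OUT[B4] (row B4 above).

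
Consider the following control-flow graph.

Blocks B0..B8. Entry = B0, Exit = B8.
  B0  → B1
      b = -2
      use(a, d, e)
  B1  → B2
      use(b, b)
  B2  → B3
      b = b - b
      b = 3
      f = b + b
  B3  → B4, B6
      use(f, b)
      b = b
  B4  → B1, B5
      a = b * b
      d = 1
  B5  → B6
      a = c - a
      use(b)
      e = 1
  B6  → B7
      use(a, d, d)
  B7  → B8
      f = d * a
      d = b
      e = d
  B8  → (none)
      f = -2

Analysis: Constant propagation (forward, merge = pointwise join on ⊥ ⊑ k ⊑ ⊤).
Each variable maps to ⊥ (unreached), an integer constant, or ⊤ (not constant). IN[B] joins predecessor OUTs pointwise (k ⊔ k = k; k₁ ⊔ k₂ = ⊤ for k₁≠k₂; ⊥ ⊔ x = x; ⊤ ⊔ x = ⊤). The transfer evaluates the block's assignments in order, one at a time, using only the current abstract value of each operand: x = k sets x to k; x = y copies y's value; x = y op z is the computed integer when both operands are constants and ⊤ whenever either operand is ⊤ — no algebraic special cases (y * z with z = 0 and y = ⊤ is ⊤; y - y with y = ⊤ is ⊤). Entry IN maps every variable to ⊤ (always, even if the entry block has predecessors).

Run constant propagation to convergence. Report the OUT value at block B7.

Converged values:
  B0: | IN=(all ⊤) | OUT={b:-2; rest ⊤}
  B1: | IN=(all ⊤) | OUT=(all ⊤)
  B2: | IN=(all ⊤) | OUT={b:3, f:6; rest ⊤}
  B3: | IN={b:3, f:6; rest ⊤} | OUT={b:3, f:6; rest ⊤}
  B4: | IN={b:3, f:6; rest ⊤} | OUT={a:9, b:3, d:1, f:6; rest ⊤}
  B5: | IN={a:9, b:3, d:1, f:6; rest ⊤} | OUT={b:3, d:1, e:1, f:6; rest ⊤}
  B6: | IN={b:3, f:6; rest ⊤} | OUT={b:3, f:6; rest ⊤}
  B7: | IN={b:3, f:6; rest ⊤} | OUT={b:3, d:3, e:3; rest ⊤}
  B8: | IN={b:3, d:3, e:3; rest ⊤} | OUT={b:3, d:3, e:3, f:-2; rest ⊤}

Merge at B7: IN[B7] = OUT[B6] = {a: ⊤, b: 3, c: ⊤, d: ⊤, e: ⊤, f: 6}
Applying B7's transfer function to that IN value gives OUT[B7] (row B7 above).

Answer: {a: ⊤, b: 3, c: ⊤, d: 3, e: 3, f: ⊤}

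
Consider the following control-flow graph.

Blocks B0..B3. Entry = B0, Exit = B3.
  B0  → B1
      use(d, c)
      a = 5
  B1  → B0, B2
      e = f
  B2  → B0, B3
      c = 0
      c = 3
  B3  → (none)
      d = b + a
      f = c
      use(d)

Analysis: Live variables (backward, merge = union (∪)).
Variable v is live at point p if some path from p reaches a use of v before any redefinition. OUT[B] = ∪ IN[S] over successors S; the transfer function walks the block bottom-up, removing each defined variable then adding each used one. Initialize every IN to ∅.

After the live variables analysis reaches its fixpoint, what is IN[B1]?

Per-block solution:
  B0: | IN={b, c, d, f} | OUT={a, b, c, d, f}
  B1: | IN={a, b, c, d, f} | OUT={a, b, c, d, f}
  B2: | IN={a, b, d, f} | OUT={a, b, c, d, f}
  B3: | IN={a, b, c} | OUT={}

Merge at B1: OUT[B1] = IN[B0] ⊔ IN[B2] = {a, b, c, d, f}
Applying B1's transfer function to that OUT value gives IN[B1] (row B1 above).

Answer: {a, b, c, d, f}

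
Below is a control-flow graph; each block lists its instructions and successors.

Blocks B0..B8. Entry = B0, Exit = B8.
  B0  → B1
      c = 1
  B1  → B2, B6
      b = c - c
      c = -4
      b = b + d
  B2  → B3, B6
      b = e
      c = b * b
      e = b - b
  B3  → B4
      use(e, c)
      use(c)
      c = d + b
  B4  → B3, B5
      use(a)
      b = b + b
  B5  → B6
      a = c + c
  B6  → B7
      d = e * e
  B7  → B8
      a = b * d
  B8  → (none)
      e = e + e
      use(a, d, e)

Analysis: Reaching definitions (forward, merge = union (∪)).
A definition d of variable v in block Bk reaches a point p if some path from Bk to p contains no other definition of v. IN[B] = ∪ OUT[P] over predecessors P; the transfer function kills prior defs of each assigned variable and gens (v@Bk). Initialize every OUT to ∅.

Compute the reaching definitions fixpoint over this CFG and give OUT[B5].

Answer: {a@B5, b@B4, c@B3, e@B2}

Derivation:
Per-block solution:
  B0:  IN={}  OUT={c@B0}
  B1:  IN={c@B0}  OUT={b@B1, c@B1}
  B2:  IN={b@B1, c@B1}  OUT={b@B2, c@B2, e@B2}
  B3:  IN={b@B2, b@B4, c@B2, c@B3, e@B2}  OUT={b@B2, b@B4, c@B3, e@B2}
  B4:  IN={b@B2, b@B4, c@B3, e@B2}  OUT={b@B4, c@B3, e@B2}
  B5:  IN={b@B4, c@B3, e@B2}  OUT={a@B5, b@B4, c@B3, e@B2}
  B6:  IN={a@B5, b@B1, b@B2, b@B4, c@B1, c@B2, c@B3, e@B2}  OUT={a@B5, b@B1, b@B2, b@B4, c@B1, c@B2, c@B3, d@B6, e@B2}
  B7:  IN={a@B5, b@B1, b@B2, b@B4, c@B1, c@B2, c@B3, d@B6, e@B2}  OUT={a@B7, b@B1, b@B2, b@B4, c@B1, c@B2, c@B3, d@B6, e@B2}
  B8:  IN={a@B7, b@B1, b@B2, b@B4, c@B1, c@B2, c@B3, d@B6, e@B2}  OUT={a@B7, b@B1, b@B2, b@B4, c@B1, c@B2, c@B3, d@B6, e@B8}

Merge at B5: IN[B5] = OUT[B4] = {b@B4, c@B3, e@B2}
Applying B5's transfer function to that IN value gives OUT[B5] (row B5 above).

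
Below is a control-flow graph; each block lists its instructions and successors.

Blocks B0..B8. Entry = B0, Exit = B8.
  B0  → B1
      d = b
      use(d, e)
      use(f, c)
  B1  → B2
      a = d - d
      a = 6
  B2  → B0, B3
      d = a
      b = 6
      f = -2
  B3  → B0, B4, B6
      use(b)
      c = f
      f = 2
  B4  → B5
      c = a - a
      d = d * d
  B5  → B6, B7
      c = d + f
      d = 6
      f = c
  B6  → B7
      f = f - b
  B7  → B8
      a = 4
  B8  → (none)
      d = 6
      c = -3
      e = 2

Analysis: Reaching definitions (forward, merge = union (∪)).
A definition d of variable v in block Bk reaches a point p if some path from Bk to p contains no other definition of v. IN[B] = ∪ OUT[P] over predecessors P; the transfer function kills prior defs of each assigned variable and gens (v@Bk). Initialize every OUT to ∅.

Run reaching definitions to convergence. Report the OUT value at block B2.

Per-block solution:
  B0:   IN={a@B1, b@B2, c@B3, d@B2, f@B2, f@B3}   OUT={a@B1, b@B2, c@B3, d@B0, f@B2, f@B3}
  B1:   IN={a@B1, b@B2, c@B3, d@B0, f@B2, f@B3}   OUT={a@B1, b@B2, c@B3, d@B0, f@B2, f@B3}
  B2:   IN={a@B1, b@B2, c@B3, d@B0, f@B2, f@B3}   OUT={a@B1, b@B2, c@B3, d@B2, f@B2}
  B3:   IN={a@B1, b@B2, c@B3, d@B2, f@B2}   OUT={a@B1, b@B2, c@B3, d@B2, f@B3}
  B4:   IN={a@B1, b@B2, c@B3, d@B2, f@B3}   OUT={a@B1, b@B2, c@B4, d@B4, f@B3}
  B5:   IN={a@B1, b@B2, c@B4, d@B4, f@B3}   OUT={a@B1, b@B2, c@B5, d@B5, f@B5}
  B6:   IN={a@B1, b@B2, c@B3, c@B5, d@B2, d@B5, f@B3, f@B5}   OUT={a@B1, b@B2, c@B3, c@B5, d@B2, d@B5, f@B6}
  B7:   IN={a@B1, b@B2, c@B3, c@B5, d@B2, d@B5, f@B5, f@B6}   OUT={a@B7, b@B2, c@B3, c@B5, d@B2, d@B5, f@B5, f@B6}
  B8:   IN={a@B7, b@B2, c@B3, c@B5, d@B2, d@B5, f@B5, f@B6}   OUT={a@B7, b@B2, c@B8, d@B8, e@B8, f@B5, f@B6}

Merge at B2: IN[B2] = OUT[B1] = {a@B1, b@B2, c@B3, d@B0, f@B2, f@B3}
Applying B2's transfer function to that IN value gives OUT[B2] (row B2 above).

Answer: {a@B1, b@B2, c@B3, d@B2, f@B2}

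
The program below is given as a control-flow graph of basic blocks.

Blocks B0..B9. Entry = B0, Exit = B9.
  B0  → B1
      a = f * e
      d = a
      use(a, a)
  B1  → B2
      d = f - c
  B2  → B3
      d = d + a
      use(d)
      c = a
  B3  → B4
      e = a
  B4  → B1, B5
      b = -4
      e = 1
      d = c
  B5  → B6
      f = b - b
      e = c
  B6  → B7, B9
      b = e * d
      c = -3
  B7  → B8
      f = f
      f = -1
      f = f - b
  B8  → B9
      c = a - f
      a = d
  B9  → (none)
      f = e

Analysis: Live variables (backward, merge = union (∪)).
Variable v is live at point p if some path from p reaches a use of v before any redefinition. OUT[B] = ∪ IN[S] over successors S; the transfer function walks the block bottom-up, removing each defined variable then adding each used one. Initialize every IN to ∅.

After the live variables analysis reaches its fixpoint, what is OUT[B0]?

Answer: {a, c, f}

Trace:
Per-block solution:
  B0: | IN={c, e, f} | OUT={a, c, f}
  B1: | IN={a, c, f} | OUT={a, d, f}
  B2: | IN={a, d, f} | OUT={a, c, f}
  B3: | IN={a, c, f} | OUT={a, c, f}
  B4: | IN={a, c, f} | OUT={a, b, c, d, f}
  B5: | IN={a, b, c, d} | OUT={a, d, e, f}
  B6: | IN={a, d, e, f} | OUT={a, b, d, e, f}
  B7: | IN={a, b, d, e, f} | OUT={a, d, e, f}
  B8: | IN={a, d, e, f} | OUT={e}
  B9: | IN={e} | OUT={}

Merge at B0: OUT[B0] = IN[B1] = {a, c, f}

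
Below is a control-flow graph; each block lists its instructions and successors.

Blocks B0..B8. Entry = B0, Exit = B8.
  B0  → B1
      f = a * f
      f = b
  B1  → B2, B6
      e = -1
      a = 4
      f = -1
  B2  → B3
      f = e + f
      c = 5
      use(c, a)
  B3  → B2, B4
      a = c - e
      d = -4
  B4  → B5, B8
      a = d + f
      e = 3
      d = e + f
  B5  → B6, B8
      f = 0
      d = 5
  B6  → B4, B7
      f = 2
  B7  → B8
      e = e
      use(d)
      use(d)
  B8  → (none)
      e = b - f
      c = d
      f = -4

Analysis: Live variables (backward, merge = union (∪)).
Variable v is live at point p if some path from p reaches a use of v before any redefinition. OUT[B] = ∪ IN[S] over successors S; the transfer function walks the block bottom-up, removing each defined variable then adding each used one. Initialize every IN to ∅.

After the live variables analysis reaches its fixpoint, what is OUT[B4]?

Per-block solution:
  B0:   IN={a, b, d, f}   OUT={b, d}
  B1:   IN={b, d}   OUT={a, b, d, e, f}
  B2:   IN={a, b, e, f}   OUT={b, c, e, f}
  B3:   IN={b, c, e, f}   OUT={a, b, d, e, f}
  B4:   IN={b, d, f}   OUT={b, d, e, f}
  B5:   IN={b, e}   OUT={b, d, e, f}
  B6:   IN={b, d, e}   OUT={b, d, e, f}
  B7:   IN={b, d, e, f}   OUT={b, d, f}
  B8:   IN={b, d, f}   OUT={}

Merge at B4: OUT[B4] = IN[B5] ⊔ IN[B8] = {b, d, e, f}

Answer: {b, d, e, f}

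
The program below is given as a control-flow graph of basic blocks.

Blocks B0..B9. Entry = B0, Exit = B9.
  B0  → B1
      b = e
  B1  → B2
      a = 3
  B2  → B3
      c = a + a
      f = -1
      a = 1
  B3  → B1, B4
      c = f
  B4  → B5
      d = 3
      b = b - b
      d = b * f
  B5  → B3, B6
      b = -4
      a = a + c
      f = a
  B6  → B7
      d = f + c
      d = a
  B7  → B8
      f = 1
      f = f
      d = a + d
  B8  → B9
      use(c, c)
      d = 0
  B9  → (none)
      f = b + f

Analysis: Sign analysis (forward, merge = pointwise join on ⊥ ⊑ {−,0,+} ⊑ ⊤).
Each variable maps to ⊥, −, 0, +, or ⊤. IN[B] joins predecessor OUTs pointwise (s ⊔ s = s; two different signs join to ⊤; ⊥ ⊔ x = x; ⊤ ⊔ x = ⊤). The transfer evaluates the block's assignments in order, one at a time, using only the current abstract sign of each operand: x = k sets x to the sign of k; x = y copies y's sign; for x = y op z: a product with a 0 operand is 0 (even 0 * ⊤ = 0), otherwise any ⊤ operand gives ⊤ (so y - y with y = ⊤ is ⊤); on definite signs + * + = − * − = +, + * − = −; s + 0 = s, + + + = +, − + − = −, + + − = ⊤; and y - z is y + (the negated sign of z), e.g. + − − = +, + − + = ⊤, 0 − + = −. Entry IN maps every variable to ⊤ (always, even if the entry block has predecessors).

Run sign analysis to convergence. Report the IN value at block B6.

Answer: {a: ⊤, b: -, c: ⊤, d: ⊤, e: ⊤, f: ⊤}

Derivation:
Converged values:
  B0: | IN=(all ⊤) | OUT=(all ⊤)
  B1: | IN=(all ⊤) | OUT={a:+; rest ⊤}
  B2: | IN={a:+; rest ⊤} | OUT={a:+, c:+, f:-; rest ⊤}
  B3: | IN=(all ⊤) | OUT=(all ⊤)
  B4: | IN=(all ⊤) | OUT=(all ⊤)
  B5: | IN=(all ⊤) | OUT={b:-; rest ⊤}
  B6: | IN={b:-; rest ⊤} | OUT={b:-; rest ⊤}
  B7: | IN={b:-; rest ⊤} | OUT={b:-, f:+; rest ⊤}
  B8: | IN={b:-, f:+; rest ⊤} | OUT={b:-, d:0, f:+; rest ⊤}
  B9: | IN={b:-, d:0, f:+; rest ⊤} | OUT={b:-, d:0; rest ⊤}

Merge at B6: IN[B6] = OUT[B5] = {a: ⊤, b: -, c: ⊤, d: ⊤, e: ⊤, f: ⊤}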